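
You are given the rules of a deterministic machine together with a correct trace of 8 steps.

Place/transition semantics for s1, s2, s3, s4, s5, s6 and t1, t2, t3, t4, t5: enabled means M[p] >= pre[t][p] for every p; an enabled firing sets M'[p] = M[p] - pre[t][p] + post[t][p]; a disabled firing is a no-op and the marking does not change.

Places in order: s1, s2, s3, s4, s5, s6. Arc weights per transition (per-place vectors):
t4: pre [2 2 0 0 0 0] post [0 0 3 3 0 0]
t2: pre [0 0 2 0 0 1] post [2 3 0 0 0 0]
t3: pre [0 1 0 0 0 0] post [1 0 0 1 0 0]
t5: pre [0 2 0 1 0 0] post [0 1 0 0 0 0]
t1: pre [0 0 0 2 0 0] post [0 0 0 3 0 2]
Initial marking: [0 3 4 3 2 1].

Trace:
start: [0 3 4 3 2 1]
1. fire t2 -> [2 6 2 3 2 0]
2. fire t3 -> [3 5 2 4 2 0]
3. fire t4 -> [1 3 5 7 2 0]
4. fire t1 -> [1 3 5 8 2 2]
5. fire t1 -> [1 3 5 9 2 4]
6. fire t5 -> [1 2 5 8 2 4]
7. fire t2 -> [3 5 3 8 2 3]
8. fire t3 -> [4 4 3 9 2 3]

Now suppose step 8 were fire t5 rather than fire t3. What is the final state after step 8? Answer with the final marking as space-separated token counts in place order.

(re-executing from step 8 with the substitution; state before step 8: [3 5 3 8 2 3])
8. fire t5 -> [3 4 3 7 2 3]

3 4 3 7 2 3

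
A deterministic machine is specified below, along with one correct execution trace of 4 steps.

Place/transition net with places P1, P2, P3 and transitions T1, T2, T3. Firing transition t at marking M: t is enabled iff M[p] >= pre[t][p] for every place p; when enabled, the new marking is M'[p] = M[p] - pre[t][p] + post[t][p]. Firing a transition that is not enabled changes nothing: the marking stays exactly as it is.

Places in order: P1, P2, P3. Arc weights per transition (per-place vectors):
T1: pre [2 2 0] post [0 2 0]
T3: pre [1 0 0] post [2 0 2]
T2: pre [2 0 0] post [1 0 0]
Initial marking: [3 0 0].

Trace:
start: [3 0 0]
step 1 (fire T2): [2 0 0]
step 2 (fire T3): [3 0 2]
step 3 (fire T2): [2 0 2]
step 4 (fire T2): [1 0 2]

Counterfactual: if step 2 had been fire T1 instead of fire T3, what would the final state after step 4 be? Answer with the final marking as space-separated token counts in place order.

1 0 0

(re-executing from step 2 with the substitution; state before step 2: [2 0 0])
step 2 (fire T1): [2 0 0]
step 3 (fire T2): [1 0 0]
step 4 (fire T2): [1 0 0]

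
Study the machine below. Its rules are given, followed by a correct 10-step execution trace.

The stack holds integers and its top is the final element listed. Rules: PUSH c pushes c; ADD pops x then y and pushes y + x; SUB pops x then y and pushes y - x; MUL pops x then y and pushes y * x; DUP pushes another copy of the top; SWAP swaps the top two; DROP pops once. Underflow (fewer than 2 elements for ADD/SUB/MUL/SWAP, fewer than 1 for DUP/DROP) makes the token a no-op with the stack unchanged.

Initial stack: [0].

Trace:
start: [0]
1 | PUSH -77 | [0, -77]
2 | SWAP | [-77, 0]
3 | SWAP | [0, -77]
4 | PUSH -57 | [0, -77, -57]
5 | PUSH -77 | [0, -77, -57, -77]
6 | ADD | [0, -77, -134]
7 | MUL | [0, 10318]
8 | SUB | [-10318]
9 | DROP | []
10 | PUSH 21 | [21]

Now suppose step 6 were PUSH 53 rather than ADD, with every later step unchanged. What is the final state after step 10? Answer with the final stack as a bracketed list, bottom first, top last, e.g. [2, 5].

[0, -77, 21]

(re-executing from step 6 with the substitution; state before step 6: [0, -77, -57, -77])
6 | PUSH 53 | [0, -77, -57, -77, 53]
7 | MUL | [0, -77, -57, -4081]
8 | SUB | [0, -77, 4024]
9 | DROP | [0, -77]
10 | PUSH 21 | [0, -77, 21]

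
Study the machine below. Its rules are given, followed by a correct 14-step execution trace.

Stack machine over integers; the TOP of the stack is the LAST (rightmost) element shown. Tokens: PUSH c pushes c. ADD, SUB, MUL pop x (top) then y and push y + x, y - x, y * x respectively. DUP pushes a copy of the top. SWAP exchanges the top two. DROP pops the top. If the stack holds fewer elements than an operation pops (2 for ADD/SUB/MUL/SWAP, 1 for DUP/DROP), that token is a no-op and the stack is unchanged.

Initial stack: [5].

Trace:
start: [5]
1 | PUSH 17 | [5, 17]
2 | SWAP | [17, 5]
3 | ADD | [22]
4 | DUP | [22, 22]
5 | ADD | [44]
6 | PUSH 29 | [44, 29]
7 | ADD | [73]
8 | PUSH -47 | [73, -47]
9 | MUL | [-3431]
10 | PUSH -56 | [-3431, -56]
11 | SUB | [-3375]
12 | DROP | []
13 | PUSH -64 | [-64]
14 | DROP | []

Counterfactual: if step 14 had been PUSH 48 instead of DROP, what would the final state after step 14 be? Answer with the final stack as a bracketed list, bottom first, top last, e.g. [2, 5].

(re-executing from step 14 with the substitution; state before step 14: [-64])
14 | PUSH 48 | [-64, 48]

[-64, 48]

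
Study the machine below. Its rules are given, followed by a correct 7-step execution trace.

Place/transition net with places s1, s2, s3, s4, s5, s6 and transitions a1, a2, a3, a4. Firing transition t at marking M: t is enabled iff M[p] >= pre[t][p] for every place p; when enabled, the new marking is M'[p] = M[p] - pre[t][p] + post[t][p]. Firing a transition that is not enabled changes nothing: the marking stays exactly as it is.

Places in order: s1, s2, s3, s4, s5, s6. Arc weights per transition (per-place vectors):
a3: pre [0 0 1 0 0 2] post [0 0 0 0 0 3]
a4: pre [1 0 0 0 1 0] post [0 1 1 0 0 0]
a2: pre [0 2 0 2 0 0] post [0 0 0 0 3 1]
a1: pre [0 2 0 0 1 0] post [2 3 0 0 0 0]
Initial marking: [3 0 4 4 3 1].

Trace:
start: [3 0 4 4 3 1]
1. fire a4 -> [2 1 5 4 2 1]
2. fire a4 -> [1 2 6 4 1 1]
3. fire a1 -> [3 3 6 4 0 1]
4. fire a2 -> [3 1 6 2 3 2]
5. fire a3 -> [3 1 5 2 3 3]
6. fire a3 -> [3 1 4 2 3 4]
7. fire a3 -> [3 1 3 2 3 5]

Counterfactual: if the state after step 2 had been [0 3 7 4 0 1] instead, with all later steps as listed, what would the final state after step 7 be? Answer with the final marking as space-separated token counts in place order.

0 1 4 2 3 5

state after step 2 := [0 3 7 4 0 1]
3. fire a1 -> [0 3 7 4 0 1]
4. fire a2 -> [0 1 7 2 3 2]
5. fire a3 -> [0 1 6 2 3 3]
6. fire a3 -> [0 1 5 2 3 4]
7. fire a3 -> [0 1 4 2 3 5]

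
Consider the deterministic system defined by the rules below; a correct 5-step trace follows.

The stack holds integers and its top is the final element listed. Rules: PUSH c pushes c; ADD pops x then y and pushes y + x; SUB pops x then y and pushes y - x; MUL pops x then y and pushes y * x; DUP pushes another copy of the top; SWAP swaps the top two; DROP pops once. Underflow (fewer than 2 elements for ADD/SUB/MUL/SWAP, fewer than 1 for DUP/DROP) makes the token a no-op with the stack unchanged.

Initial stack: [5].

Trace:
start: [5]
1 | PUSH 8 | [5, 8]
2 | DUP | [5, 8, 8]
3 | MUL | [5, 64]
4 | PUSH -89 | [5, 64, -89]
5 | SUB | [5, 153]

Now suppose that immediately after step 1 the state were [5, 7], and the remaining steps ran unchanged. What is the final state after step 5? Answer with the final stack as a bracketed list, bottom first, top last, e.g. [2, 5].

state after step 1 := [5, 7]
2 | DUP | [5, 7, 7]
3 | MUL | [5, 49]
4 | PUSH -89 | [5, 49, -89]
5 | SUB | [5, 138]

[5, 138]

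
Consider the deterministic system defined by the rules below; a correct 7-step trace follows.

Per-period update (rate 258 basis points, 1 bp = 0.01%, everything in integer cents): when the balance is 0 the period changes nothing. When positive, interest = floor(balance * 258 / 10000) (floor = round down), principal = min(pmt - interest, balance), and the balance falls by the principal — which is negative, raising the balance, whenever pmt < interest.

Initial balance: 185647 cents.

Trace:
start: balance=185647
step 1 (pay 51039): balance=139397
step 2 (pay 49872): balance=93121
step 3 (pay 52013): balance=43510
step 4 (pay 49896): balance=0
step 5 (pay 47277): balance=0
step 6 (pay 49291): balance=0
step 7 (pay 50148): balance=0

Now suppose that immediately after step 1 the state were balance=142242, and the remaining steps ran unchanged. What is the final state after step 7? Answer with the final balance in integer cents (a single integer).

0

state after step 1 := balance=142242
step 2 (pay 49872): balance=96039
step 3 (pay 52013): balance=46503
step 4 (pay 49896): balance=0
step 5 (pay 47277): balance=0
step 6 (pay 49291): balance=0
step 7 (pay 50148): balance=0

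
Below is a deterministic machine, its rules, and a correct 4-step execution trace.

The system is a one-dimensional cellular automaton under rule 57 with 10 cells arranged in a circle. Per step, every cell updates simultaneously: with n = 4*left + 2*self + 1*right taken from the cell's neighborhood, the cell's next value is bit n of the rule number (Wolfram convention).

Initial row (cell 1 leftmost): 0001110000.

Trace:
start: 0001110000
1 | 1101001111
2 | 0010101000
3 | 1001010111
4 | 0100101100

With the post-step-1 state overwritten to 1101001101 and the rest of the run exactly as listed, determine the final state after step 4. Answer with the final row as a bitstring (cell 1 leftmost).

0100101101

state after step 1 := 1101001101
2 | 0010101011
3 | 1001010110
4 | 0100101101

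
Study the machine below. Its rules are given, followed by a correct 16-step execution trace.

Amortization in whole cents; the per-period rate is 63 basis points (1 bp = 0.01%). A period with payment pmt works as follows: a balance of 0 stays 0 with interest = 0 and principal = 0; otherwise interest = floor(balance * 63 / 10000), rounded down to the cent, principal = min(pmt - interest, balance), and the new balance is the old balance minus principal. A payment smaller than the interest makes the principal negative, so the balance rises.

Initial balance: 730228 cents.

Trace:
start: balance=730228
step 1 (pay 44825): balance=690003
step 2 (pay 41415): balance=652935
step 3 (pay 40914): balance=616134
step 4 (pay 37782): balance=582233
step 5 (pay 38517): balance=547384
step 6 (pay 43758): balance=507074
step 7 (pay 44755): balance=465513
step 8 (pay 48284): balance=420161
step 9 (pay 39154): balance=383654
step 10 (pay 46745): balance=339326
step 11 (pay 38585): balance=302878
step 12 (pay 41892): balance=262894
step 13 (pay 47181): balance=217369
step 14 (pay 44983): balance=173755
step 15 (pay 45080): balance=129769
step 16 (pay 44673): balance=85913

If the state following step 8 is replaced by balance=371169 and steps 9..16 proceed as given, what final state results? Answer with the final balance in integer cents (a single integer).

34396

state after step 8 := balance=371169
step 9 (pay 39154): balance=334353
step 10 (pay 46745): balance=289714
step 11 (pay 38585): balance=252954
step 12 (pay 41892): balance=212655
step 13 (pay 47181): balance=166813
step 14 (pay 44983): balance=122880
step 15 (pay 45080): balance=78574
step 16 (pay 44673): balance=34396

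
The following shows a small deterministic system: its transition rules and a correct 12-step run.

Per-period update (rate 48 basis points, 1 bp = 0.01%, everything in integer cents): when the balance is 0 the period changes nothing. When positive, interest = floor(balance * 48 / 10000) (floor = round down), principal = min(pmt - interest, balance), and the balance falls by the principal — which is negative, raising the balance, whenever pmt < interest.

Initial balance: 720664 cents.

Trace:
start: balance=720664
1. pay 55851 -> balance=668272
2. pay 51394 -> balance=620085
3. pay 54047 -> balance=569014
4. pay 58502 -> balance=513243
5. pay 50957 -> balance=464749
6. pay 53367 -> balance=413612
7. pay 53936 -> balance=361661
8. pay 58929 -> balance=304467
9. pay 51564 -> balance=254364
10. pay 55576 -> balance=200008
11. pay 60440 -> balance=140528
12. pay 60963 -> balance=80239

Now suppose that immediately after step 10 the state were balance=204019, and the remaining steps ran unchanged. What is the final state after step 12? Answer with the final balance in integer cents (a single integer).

state after step 10 := balance=204019
11. pay 60440 -> balance=144558
12. pay 60963 -> balance=84288

84288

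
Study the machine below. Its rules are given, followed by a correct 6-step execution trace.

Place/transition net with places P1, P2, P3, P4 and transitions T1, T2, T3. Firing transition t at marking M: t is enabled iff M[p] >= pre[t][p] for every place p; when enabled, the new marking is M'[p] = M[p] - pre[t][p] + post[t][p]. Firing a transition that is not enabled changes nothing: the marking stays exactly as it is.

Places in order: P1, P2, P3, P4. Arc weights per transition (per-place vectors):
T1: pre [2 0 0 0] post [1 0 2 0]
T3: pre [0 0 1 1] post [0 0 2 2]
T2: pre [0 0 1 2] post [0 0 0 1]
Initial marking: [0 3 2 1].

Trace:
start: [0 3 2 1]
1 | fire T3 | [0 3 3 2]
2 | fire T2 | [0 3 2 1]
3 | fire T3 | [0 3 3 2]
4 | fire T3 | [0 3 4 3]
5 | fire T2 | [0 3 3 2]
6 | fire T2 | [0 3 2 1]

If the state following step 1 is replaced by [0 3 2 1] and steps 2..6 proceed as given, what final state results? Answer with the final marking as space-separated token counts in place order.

0 3 2 1

state after step 1 := [0 3 2 1]
2 | fire T2 | [0 3 2 1]
3 | fire T3 | [0 3 3 2]
4 | fire T3 | [0 3 4 3]
5 | fire T2 | [0 3 3 2]
6 | fire T2 | [0 3 2 1]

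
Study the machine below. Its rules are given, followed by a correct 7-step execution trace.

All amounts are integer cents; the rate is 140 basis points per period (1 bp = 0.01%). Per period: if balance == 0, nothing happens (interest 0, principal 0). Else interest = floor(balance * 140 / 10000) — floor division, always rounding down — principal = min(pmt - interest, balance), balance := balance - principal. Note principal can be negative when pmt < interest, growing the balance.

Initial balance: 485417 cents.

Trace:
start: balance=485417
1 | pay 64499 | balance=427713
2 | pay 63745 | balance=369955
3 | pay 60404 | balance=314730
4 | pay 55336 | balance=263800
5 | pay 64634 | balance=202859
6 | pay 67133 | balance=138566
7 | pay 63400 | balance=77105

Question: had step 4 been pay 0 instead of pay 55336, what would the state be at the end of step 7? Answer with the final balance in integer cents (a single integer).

(re-executing from step 4 with the substitution; state before step 4: balance=314730)
4 | pay 0 | balance=319136
5 | pay 64634 | balance=258969
6 | pay 67133 | balance=195461
7 | pay 63400 | balance=134797

134797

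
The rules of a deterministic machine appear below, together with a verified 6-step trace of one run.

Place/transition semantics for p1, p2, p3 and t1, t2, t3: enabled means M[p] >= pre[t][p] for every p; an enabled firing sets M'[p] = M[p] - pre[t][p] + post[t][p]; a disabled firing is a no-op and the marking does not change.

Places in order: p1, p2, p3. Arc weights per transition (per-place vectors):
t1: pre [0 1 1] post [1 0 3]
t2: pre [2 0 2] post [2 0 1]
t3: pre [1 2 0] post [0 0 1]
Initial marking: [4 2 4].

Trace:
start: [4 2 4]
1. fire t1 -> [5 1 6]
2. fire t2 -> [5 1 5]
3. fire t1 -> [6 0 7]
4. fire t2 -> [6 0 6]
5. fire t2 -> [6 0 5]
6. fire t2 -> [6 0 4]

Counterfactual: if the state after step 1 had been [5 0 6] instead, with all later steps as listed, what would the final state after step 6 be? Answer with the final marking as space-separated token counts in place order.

state after step 1 := [5 0 6]
2. fire t2 -> [5 0 5]
3. fire t1 -> [5 0 5]
4. fire t2 -> [5 0 4]
5. fire t2 -> [5 0 3]
6. fire t2 -> [5 0 2]

5 0 2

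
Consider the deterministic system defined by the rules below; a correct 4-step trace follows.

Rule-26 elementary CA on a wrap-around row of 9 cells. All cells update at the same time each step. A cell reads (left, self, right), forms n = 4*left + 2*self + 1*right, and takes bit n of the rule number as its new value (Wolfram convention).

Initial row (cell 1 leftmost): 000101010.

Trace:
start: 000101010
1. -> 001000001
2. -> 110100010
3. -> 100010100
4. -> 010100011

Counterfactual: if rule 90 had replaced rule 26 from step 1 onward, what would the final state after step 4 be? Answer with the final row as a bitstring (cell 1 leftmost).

(re-executing steps 1..4 under rule 90; state before step 1: 000101010)
1. -> 001000001
2. -> 110100010
3. -> 110010100
4. -> 111100011

111100011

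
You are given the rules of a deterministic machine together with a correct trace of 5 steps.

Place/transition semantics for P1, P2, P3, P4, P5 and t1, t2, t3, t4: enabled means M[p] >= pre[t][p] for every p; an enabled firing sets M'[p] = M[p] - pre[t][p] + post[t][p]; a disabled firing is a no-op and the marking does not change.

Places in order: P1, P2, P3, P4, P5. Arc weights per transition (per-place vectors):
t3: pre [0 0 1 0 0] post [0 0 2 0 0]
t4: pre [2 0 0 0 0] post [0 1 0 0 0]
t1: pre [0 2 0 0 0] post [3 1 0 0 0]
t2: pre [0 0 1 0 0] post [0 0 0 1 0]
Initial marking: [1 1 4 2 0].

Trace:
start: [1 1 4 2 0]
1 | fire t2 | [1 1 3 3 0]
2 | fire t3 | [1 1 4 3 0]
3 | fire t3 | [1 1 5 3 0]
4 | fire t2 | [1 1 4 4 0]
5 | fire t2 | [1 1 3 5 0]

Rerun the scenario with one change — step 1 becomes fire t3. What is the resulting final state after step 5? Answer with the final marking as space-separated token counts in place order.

(re-executing from step 1 with the substitution; state before step 1: [1 1 4 2 0])
1 | fire t3 | [1 1 5 2 0]
2 | fire t3 | [1 1 6 2 0]
3 | fire t3 | [1 1 7 2 0]
4 | fire t2 | [1 1 6 3 0]
5 | fire t2 | [1 1 5 4 0]

1 1 5 4 0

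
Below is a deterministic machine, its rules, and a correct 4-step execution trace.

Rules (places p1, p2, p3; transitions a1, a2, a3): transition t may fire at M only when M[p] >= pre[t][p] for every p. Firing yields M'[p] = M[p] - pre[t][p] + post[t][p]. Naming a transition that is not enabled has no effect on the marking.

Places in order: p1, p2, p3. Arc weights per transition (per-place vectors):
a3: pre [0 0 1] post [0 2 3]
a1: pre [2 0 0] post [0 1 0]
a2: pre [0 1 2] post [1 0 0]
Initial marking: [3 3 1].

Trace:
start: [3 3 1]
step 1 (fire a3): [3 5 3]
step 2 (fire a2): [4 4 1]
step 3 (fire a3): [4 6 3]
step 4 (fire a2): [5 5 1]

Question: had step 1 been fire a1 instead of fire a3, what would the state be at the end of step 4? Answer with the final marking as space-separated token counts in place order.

2 5 1

(re-executing from step 1 with the substitution; state before step 1: [3 3 1])
step 1 (fire a1): [1 4 1]
step 2 (fire a2): [1 4 1]
step 3 (fire a3): [1 6 3]
step 4 (fire a2): [2 5 1]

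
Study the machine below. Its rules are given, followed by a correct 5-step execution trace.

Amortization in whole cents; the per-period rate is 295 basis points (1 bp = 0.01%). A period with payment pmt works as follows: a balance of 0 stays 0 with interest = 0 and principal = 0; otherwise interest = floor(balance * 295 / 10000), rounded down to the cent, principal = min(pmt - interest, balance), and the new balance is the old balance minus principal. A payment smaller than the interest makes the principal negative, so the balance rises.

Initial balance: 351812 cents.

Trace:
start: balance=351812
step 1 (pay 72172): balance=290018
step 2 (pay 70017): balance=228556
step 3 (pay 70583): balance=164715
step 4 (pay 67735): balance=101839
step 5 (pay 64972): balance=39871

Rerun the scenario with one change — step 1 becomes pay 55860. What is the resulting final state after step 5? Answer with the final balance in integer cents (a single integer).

(re-executing from step 1 with the substitution; state before step 1: balance=351812)
step 1 (pay 55860): balance=306330
step 2 (pay 70017): balance=245349
step 3 (pay 70583): balance=182003
step 4 (pay 67735): balance=119637
step 5 (pay 64972): balance=58194

58194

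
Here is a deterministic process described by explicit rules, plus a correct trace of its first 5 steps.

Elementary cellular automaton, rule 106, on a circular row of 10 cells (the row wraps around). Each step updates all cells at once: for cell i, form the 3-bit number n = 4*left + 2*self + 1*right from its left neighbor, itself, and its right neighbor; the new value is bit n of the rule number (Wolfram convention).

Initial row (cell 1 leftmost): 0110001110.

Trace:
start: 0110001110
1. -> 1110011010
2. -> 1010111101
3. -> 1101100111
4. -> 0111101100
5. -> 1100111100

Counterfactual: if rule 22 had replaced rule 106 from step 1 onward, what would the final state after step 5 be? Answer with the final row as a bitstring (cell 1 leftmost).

(re-executing steps 1..5 under rule 22; state before step 1: 0110001110)
1. -> 1001010001
2. -> 0111011010
3. -> 1000000011
4. -> 0100000100
5. -> 1110001110

1110001110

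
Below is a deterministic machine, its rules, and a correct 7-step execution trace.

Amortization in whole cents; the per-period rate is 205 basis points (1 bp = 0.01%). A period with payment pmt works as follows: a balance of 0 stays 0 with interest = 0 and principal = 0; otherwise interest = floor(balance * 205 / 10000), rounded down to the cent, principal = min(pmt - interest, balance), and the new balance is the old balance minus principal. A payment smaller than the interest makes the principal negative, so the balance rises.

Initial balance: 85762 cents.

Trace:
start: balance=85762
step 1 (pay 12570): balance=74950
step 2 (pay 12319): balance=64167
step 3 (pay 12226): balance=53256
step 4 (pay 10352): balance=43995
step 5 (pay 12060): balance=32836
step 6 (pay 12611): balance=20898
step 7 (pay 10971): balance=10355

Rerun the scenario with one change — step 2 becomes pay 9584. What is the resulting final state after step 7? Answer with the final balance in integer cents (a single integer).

13382

(re-executing from step 2 with the substitution; state before step 2: balance=74950)
step 2 (pay 9584): balance=66902
step 3 (pay 12226): balance=56047
step 4 (pay 10352): balance=46843
step 5 (pay 12060): balance=35743
step 6 (pay 12611): balance=23864
step 7 (pay 10971): balance=13382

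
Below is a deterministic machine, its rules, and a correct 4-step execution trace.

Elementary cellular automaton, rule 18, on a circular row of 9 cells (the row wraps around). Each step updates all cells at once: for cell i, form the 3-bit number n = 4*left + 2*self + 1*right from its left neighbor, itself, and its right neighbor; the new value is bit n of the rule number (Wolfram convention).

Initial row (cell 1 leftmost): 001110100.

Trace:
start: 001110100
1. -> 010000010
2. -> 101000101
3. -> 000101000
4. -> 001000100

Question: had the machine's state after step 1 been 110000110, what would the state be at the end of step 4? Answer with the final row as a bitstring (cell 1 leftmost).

100000010

state after step 1 := 110000110
2. -> 001001000
3. -> 010110100
4. -> 100000010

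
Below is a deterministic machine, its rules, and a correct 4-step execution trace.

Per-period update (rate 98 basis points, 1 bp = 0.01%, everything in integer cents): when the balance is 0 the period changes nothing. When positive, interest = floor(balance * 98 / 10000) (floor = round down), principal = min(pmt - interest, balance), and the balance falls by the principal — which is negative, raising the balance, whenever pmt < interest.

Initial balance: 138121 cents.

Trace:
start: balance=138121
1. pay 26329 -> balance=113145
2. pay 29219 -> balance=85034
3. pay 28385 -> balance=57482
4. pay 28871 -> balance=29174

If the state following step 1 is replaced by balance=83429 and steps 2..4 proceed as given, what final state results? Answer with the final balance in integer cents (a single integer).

state after step 1 := balance=83429
2. pay 29219 -> balance=55027
3. pay 28385 -> balance=27181
4. pay 28871 -> balance=0

0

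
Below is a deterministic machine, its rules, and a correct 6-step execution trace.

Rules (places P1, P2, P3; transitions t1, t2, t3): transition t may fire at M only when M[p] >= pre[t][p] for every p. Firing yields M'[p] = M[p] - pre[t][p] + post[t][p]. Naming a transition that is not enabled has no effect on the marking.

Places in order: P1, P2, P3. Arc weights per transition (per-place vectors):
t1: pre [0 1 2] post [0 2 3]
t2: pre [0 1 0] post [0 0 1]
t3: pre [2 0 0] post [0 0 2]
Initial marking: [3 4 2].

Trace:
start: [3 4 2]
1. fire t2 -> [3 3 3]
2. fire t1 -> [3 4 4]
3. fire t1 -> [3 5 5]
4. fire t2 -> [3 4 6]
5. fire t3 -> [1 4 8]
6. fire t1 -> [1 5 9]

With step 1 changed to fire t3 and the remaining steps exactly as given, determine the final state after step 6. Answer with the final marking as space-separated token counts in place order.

(re-executing from step 1 with the substitution; state before step 1: [3 4 2])
1. fire t3 -> [1 4 4]
2. fire t1 -> [1 5 5]
3. fire t1 -> [1 6 6]
4. fire t2 -> [1 5 7]
5. fire t3 -> [1 5 7]
6. fire t1 -> [1 6 8]

1 6 8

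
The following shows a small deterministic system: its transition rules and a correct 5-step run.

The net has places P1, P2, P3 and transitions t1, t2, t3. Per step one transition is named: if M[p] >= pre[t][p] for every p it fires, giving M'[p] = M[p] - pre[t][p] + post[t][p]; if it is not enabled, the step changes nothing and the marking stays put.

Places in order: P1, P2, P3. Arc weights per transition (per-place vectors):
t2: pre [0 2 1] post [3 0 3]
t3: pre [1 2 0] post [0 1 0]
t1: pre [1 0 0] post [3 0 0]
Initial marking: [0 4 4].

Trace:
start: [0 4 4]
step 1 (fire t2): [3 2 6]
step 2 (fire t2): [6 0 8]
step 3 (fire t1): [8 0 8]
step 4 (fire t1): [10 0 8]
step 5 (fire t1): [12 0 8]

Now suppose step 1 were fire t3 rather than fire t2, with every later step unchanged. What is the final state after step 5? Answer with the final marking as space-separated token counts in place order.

9 2 6

(re-executing from step 1 with the substitution; state before step 1: [0 4 4])
step 1 (fire t3): [0 4 4]
step 2 (fire t2): [3 2 6]
step 3 (fire t1): [5 2 6]
step 4 (fire t1): [7 2 6]
step 5 (fire t1): [9 2 6]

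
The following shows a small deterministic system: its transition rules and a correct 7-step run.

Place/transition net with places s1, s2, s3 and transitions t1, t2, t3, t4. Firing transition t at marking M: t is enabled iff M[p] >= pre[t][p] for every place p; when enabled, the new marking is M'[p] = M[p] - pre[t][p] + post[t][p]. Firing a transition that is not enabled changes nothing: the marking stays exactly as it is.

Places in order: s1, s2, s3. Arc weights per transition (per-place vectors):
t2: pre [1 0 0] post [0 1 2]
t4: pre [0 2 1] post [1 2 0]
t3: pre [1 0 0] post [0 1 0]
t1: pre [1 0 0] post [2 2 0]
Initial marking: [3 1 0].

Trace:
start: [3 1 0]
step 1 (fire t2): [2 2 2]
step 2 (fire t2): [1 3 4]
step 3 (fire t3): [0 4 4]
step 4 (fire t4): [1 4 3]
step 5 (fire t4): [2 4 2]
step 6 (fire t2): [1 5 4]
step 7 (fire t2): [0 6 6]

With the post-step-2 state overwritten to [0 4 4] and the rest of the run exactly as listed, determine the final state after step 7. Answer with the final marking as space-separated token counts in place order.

0 6 6

state after step 2 := [0 4 4]
step 3 (fire t3): [0 4 4]
step 4 (fire t4): [1 4 3]
step 5 (fire t4): [2 4 2]
step 6 (fire t2): [1 5 4]
step 7 (fire t2): [0 6 6]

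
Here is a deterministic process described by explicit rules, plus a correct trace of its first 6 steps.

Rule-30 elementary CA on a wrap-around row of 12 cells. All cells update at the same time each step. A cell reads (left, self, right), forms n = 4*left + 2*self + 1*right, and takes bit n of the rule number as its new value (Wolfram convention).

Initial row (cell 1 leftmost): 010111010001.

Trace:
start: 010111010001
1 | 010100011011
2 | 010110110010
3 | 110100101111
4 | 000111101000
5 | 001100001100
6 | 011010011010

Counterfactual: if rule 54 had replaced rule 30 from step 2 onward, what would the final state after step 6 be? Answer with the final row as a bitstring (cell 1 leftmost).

001000100010

(re-executing steps 2..6 under rule 54; state before step 2: 010100011011)
2 | 111110100100
3 | 000001111111
4 | 100010000000
5 | 110111000001
6 | 001000100010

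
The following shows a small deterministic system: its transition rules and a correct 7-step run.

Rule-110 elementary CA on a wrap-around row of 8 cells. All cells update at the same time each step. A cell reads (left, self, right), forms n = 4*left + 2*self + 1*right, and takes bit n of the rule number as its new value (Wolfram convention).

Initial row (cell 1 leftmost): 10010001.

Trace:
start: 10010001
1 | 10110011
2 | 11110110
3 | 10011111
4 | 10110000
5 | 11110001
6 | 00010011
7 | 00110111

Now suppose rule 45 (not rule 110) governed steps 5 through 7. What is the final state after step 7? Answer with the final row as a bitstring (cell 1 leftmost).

00110111

(re-executing steps 5..7 under rule 45; state before step 5: 10110000)
5 | 11100110
6 | 10000101
7 | 00110111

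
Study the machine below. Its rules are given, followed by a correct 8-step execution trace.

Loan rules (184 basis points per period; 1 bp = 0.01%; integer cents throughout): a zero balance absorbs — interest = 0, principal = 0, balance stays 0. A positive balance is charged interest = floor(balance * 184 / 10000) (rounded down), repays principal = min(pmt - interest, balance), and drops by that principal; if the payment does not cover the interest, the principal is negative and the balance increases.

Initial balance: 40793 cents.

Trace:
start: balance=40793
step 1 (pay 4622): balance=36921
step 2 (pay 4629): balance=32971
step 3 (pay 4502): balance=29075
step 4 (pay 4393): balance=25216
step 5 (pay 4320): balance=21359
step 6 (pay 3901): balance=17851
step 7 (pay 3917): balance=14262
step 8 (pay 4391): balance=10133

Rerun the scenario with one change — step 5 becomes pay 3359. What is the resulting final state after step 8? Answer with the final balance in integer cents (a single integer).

(re-executing from step 5 with the substitution; state before step 5: balance=25216)
step 5 (pay 3359): balance=22320
step 6 (pay 3901): balance=18829
step 7 (pay 3917): balance=15258
step 8 (pay 4391): balance=11147

11147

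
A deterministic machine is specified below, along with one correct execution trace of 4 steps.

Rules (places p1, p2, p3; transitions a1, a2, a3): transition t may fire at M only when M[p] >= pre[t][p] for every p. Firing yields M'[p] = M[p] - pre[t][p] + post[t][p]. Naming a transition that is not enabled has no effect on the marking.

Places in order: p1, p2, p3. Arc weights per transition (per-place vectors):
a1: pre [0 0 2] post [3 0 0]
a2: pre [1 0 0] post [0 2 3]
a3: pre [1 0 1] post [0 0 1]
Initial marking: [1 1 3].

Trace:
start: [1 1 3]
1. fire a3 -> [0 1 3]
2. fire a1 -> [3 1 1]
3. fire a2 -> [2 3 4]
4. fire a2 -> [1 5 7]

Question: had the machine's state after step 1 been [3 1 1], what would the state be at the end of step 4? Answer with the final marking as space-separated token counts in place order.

1 5 7

state after step 1 := [3 1 1]
2. fire a1 -> [3 1 1]
3. fire a2 -> [2 3 4]
4. fire a2 -> [1 5 7]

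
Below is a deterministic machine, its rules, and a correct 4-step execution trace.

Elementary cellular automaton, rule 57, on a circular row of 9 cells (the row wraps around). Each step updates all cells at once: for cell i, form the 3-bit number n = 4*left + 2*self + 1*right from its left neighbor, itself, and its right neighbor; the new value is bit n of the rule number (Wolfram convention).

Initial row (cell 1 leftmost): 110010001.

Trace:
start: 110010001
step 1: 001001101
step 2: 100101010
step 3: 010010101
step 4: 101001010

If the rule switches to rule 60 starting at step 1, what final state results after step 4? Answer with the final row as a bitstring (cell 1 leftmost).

110101000

(re-executing steps 1..4 under rule 60; state before step 1: 110010001)
step 1: 001011001
step 2: 101110101
step 3: 011001111
step 4: 110101000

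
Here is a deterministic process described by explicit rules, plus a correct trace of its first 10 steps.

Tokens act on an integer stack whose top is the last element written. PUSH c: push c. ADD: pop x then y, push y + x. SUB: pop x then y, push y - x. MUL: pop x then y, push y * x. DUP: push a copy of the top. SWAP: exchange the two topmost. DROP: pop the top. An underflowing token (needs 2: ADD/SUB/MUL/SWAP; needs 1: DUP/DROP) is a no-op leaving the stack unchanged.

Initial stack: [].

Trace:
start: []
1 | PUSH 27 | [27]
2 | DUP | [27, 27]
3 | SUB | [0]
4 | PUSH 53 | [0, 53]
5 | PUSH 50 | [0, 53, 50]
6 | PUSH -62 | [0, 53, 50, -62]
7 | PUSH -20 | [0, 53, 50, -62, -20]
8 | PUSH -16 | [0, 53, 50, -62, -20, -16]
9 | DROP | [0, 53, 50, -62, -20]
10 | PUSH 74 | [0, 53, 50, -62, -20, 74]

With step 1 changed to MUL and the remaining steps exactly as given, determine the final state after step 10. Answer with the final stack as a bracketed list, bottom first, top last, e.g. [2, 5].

[53, 50, -62, -20, 74]

(re-executing from step 1 with the substitution; state before step 1: [])
1 | MUL | []
2 | DUP | []
3 | SUB | []
4 | PUSH 53 | [53]
5 | PUSH 50 | [53, 50]
6 | PUSH -62 | [53, 50, -62]
7 | PUSH -20 | [53, 50, -62, -20]
8 | PUSH -16 | [53, 50, -62, -20, -16]
9 | DROP | [53, 50, -62, -20]
10 | PUSH 74 | [53, 50, -62, -20, 74]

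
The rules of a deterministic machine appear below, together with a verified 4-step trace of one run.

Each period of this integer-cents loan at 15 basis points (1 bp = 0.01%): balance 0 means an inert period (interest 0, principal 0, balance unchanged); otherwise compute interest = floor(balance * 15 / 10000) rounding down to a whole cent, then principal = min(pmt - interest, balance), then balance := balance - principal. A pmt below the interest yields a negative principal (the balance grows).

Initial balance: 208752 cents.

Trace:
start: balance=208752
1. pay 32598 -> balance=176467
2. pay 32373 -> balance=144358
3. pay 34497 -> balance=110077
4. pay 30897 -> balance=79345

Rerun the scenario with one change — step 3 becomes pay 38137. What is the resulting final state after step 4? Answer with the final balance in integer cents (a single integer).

75699

(re-executing from step 3 with the substitution; state before step 3: balance=144358)
3. pay 38137 -> balance=106437
4. pay 30897 -> balance=75699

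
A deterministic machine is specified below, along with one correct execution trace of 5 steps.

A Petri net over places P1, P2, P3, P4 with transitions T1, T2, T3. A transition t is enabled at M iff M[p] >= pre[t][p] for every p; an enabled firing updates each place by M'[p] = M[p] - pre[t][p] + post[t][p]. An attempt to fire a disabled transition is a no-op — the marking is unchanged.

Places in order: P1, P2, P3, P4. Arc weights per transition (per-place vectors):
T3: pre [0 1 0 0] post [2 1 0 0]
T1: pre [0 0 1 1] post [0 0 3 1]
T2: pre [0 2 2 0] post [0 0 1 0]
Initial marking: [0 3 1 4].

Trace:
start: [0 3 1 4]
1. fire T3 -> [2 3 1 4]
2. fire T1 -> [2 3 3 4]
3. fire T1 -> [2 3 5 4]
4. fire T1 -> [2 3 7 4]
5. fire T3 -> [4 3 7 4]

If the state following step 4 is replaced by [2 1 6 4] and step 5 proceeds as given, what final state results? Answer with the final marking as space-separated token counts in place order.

4 1 6 4

state after step 4 := [2 1 6 4]
5. fire T3 -> [4 1 6 4]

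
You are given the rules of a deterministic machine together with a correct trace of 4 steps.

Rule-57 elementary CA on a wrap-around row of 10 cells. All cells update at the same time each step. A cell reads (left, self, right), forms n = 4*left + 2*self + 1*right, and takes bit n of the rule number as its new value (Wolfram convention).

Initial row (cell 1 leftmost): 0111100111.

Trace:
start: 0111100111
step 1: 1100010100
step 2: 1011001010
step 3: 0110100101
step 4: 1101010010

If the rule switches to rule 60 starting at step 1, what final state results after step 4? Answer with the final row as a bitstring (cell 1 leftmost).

0000111001

(re-executing steps 1..4 under rule 60; state before step 1: 0111100111)
step 1: 1100010100
step 2: 1010011110
step 3: 1111010001
step 4: 0000111001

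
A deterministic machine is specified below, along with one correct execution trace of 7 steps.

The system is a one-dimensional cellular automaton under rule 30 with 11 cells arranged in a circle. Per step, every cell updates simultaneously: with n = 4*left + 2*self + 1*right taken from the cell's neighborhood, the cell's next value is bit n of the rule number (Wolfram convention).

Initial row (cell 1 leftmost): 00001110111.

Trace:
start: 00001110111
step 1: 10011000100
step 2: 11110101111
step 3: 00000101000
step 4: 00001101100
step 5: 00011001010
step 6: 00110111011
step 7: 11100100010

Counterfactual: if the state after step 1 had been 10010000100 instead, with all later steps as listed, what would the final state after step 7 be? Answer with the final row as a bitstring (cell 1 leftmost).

state after step 1 := 10010000100
step 2: 11111001111
step 3: 00000111000
step 4: 00001100100
step 5: 00011011110
step 6: 00110010001
step 7: 11101111011

11101111011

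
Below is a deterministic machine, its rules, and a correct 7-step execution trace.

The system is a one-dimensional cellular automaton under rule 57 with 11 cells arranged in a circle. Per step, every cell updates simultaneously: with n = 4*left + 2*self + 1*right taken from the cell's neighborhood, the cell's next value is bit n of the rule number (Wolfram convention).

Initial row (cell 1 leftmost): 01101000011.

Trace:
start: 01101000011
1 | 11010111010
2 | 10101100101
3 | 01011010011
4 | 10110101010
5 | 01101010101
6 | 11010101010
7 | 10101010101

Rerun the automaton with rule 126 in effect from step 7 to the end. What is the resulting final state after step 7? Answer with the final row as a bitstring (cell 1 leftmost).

(re-executing step 7 under rule 126; state before step 7: 11010101010)
7 | 11111111111

11111111111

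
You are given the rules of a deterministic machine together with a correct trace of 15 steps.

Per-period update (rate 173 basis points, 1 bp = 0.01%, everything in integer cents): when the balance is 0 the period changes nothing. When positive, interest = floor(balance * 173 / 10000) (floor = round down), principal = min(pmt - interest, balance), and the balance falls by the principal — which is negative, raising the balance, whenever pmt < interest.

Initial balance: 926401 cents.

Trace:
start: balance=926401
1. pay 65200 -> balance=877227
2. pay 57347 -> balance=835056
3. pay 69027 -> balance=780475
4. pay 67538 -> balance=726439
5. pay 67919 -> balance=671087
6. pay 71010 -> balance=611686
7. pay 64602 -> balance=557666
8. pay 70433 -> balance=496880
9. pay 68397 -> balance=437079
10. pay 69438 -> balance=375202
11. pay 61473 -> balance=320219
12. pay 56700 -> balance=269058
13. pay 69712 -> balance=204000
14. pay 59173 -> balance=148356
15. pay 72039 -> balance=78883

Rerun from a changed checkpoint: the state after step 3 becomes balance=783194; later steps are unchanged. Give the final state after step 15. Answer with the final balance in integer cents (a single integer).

state after step 3 := balance=783194
4. pay 67538 -> balance=729205
5. pay 67919 -> balance=673901
6. pay 71010 -> balance=614549
7. pay 64602 -> balance=560578
8. pay 70433 -> balance=499842
9. pay 68397 -> balance=440092
10. pay 69438 -> balance=378267
11. pay 61473 -> balance=323338
12. pay 56700 -> balance=272231
13. pay 69712 -> balance=207228
14. pay 59173 -> balance=151640
15. pay 72039 -> balance=82224

82224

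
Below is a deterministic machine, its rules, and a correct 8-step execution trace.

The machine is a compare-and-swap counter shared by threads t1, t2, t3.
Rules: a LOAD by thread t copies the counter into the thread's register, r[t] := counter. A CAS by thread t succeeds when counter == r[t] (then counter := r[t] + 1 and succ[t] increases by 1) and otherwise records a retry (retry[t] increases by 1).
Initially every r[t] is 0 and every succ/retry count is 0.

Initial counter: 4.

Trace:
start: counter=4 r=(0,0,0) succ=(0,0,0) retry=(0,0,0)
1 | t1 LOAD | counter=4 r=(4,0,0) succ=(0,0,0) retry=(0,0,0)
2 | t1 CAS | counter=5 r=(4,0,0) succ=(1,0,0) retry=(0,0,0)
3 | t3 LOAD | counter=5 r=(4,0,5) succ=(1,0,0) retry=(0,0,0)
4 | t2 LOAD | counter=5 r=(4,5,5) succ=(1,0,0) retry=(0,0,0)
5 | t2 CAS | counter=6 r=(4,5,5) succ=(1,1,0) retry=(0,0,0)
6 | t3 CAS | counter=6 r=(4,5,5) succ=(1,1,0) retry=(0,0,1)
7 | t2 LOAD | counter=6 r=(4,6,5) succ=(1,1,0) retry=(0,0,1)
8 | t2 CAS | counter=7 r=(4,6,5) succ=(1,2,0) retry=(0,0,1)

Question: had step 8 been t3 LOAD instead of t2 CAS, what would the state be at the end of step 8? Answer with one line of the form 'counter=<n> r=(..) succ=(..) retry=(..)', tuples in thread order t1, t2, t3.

(re-executing from step 8 with the substitution; state before step 8: counter=6 r=(4,6,5) succ=(1,1,0) retry=(0,0,1))
8 | t3 LOAD | counter=6 r=(4,6,6) succ=(1,1,0) retry=(0,0,1)

counter=6 r=(4,6,6) succ=(1,1,0) retry=(0,0,1)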